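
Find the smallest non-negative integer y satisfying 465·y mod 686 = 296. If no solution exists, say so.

486

gcd(465, 686) = 1, so a unique solution mod 686 exists.
465⁻¹ ≡ 537 (mod 686).
y ≡ 537·296 ≡ 486 (mod 686).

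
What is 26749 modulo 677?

26749 = 39*677 + 346, so 26749 ≡ 346 (mod 677).

346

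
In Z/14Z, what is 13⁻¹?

Apply the Euclidean algorithm and back-substitute:
14 = 1·13 + 1
13 = 13·1 + 0
gcd(13, 14) = 1, so the inverse exists.
Back-substitute for 1:
1 = 1·14 − 1·13
So 13⁻¹ ≡ −1 ≡ 13 (mod 14).

13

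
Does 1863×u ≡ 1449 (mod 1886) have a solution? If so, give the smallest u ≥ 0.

19

gcd(1863, 1886) = 23, and 23 | 1449, so solutions exist.
Divide through by 23: 81×u ≡ 63 (mod 82).
81⁻¹ ≡ 81 (mod 82).
u ≡ 81×63 ≡ 19 (mod 82).
The smallest non-negative solution is u = 19.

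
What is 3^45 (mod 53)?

19

Compute successive squares:
45 in binary is 101101, i.e. 45 = 32 + 8 + 4 + 1.
3^1 ≡ 3 (mod 53)
3^2 ≡ 3^2 = 9 (mod 53)
3^4 ≡ 9^2 = 81 ≡ 28 (mod 53)
3^8 ≡ 28^2 = 784 ≡ 42 (mod 53)
3^16 ≡ 42^2 = 1764 ≡ 15 (mod 53)
3^32 ≡ 15^2 = 225 ≡ 13 (mod 53)
3^45 = 3^32 × 3^8 × 3^4 × 3^1 ≡ 13 × 42 × 28 × 3 (mod 53).
Accumulate the product:
13 × 42 = 546 ≡ 16
16 × 28 = 448 ≡ 24
24 × 3 = 72 ≡ 19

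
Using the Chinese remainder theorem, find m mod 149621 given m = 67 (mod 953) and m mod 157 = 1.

953⁻¹ mod 157: 953×100 ≡ 1 (mod 157), so 953⁻¹ ≡ 100.
m = 67 + 953×((1 − 67)×100 mod 157) = 67 + 953×151 = 143970.
Check: 143970 mod 953 = 67, 143970 mod 157 = 1. ✓

143970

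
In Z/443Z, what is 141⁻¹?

443 = 3·141 + 20
141 = 7·20 + 1
20 = 20·1 + 0
gcd(141, 443) = 1, so the inverse exists.
Bézout: 1 = −7·443 + 22·141.
So 141⁻¹ ≡ 22 (mod 443).

22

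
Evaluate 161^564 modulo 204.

564 in binary is 1000110100, i.e. 564 = 512 + 32 + 16 + 4.
161^1 ≡ 161 (mod 204)
161^2 ≡ 161^2 = 25921 ≡ 13 (mod 204)
161^4 ≡ 13^2 = 169 (mod 204)
161^8 ≡ 169^2 = 28561 ≡ 1 (mod 204)
161^16 ≡ 1^2 = 1 (mod 204)
161^32 ≡ 1^2 = 1 (mod 204)
161^64 ≡ 1^2 = 1 (mod 204)
161^128 ≡ 1^2 = 1 (mod 204)
161^256 ≡ 1^2 = 1 (mod 204)
161^512 ≡ 1^2 = 1 (mod 204)
161^564 = 161^512 * 161^32 * 161^16 * 161^4 ≡ 1 * 1 * 1 * 169 (mod 204).
Accumulate the product:
1 * 1 = 1
1 * 1 = 1
1 * 169 = 169

169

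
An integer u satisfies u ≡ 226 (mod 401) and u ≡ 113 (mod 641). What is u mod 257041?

50752

401⁻¹ mod 641: 401*430 ≡ 1 (mod 641), so 401⁻¹ ≡ 430.
u = 226 + 401*((113 − 226)*430 mod 641) = 226 + 401*126 = 50752.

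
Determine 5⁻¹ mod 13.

8

Apply the Euclidean algorithm and back-substitute:
13 = 2×5 + 3
5 = 1×3 + 2
3 = 1×2 + 1
2 = 2×1 + 0
gcd(5, 13) = 1, so the inverse exists.
Bézout: 1 = 2×13 − 5×5.
So 5⁻¹ ≡ −5 ≡ 8 (mod 13).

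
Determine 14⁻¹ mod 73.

47

By the extended Euclidean algorithm:
73 = 5·14 + 3
14 = 4·3 + 2
3 = 1·2 + 1
2 = 2·1 + 0
gcd(14, 73) = 1, so the inverse exists.
Bézout: 1 = 5·73 − 26·14.
So 14⁻¹ ≡ −26 ≡ 47 (mod 73).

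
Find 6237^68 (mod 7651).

6237^1 ≡ 6237 (mod 7651)
6237^2 ≡ 6237^2 = 38900169 ≡ 2485 (mod 7651)
6237^4 ≡ 2485^2 = 6175225 ≡ 868 (mod 7651)
6237^8 ≡ 868^2 = 753424 ≡ 3626 (mod 7651)
6237^16 ≡ 3626^2 = 13147876 ≡ 3458 (mod 7651)
6237^32 ≡ 3458^2 = 11957764 ≡ 6902 (mod 7651)
6237^64 ≡ 6902^2 = 47637604 ≡ 2478 (mod 7651)
6237^68 = 6237^64 · 6237^4 ≡ 2478 · 868 (mod 7651).
2478 · 868 = 2150904 ≡ 973 (mod 7651).

973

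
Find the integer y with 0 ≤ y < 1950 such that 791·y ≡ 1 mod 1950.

By the extended Euclidean algorithm:
1950 = 2*791 + 368
791 = 2*368 + 55
368 = 6*55 + 38
55 = 1*38 + 17
38 = 2*17 + 4
17 = 4*4 + 1
4 = 4*1 + 0
gcd(791, 1950) = 1, so the inverse exists.
Bézout: 1 = −187*1950 + 461*791.
So 791⁻¹ ≡ 461 (mod 1950).

461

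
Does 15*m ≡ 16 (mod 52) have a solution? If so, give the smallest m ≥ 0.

8

gcd(15, 52) = 1, so a unique solution mod 52 exists.
15⁻¹ ≡ 7 (mod 52).
m ≡ 7*16 ≡ 8 (mod 52).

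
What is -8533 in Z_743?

383

-8533 = -12·743 + 383, so -8533 ≡ 383 (mod 743).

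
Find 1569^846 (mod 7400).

By square-and-multiply:
1569^1 ≡ 1569 (mod 7400)
1569^2 ≡ 1569^2 = 2461761 ≡ 4961 (mod 7400)
1569^4 ≡ 4961^2 = 24611521 ≡ 6521 (mod 7400)
1569^8 ≡ 6521^2 = 42523441 ≡ 3041 (mod 7400)
1569^16 ≡ 3041^2 = 9247681 ≡ 5081 (mod 7400)
1569^32 ≡ 5081^2 = 25816561 ≡ 5361 (mod 7400)
1569^64 ≡ 5361^2 = 28740321 ≡ 6121 (mod 7400)
1569^128 ≡ 6121^2 = 37466641 ≡ 441 (mod 7400)
1569^256 ≡ 441^2 = 194481 ≡ 2081 (mod 7400)
1569^512 ≡ 2081^2 = 4330561 ≡ 1561 (mod 7400)
1569^846 = 1569^512 × 1569^256 × 1569^64 × 1569^8 × 1569^4 × 1569^2 ≡ 1561 × 2081 × 6121 × 3041 × 6521 × 4961 (mod 7400).
Accumulate the product:
1561 × 2081 = 3248441 ≡ 7241
7241 × 6121 = 44322161 ≡ 3561
3561 × 3041 = 10829001 ≡ 2801
2801 × 6521 = 18265321 ≡ 2121
2121 × 4961 = 10522281 ≡ 6881

6881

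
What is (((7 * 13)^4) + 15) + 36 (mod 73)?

7 * 13 = 91 ≡ 18 (mod 73)
(18)^4 ≡ 2 (mod 73)
2 + 15 = 17
17 + 36 = 53

53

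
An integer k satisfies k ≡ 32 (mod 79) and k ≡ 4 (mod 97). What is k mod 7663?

79⁻¹ mod 97: 79·70 ≡ 1 (mod 97), so 79⁻¹ ≡ 70.
k = 32 + 79·((4 − 32)·70 mod 97) = 32 + 79·77 = 6115.

6115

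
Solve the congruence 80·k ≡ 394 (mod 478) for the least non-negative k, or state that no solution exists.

gcd(80, 478) = 2, and 2 | 394, so solutions exist.
Divide through by 2: 40·k ≡ 197 mod 239.
40⁻¹ ≡ 6 (mod 239).
k ≡ 6·197 ≡ 226 (mod 239).
The smallest non-negative solution is k = 226.

226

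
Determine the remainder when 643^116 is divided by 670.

91

Using repeated squaring:
116 in binary is 1110100, i.e. 116 = 64 + 32 + 16 + 4.
643^1 ≡ 643 (mod 670)
643^2 ≡ 643^2 = 413449 ≡ 59 (mod 670)
643^4 ≡ 59^2 = 3481 ≡ 131 (mod 670)
643^8 ≡ 131^2 = 17161 ≡ 411 (mod 670)
643^16 ≡ 411^2 = 168921 ≡ 81 (mod 670)
643^32 ≡ 81^2 = 6561 ≡ 531 (mod 670)
643^64 ≡ 531^2 = 281961 ≡ 561 (mod 670)
643^116 = 643^64 * 643^32 * 643^16 * 643^4 ≡ 561 * 531 * 81 * 131 (mod 670).
Accumulate the product:
561 * 531 = 297891 ≡ 411
411 * 81 = 33291 ≡ 461
461 * 131 = 60391 ≡ 91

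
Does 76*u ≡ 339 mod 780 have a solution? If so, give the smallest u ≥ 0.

gcd(76, 780) = 4, and 4 does not divide 339.
So the congruence has no solution.

no solution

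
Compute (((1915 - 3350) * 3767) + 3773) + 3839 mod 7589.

1915 - 3350 = -1435 ≡ 6154 (mod 7589)
6154 * 3767 = 23182118 ≡ 5312 (mod 7589)
5312 + 3773 = 9085 ≡ 1496 (mod 7589)
1496 + 3839 = 5335

5335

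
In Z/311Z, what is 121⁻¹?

By the extended Euclidean algorithm:
311 = 2*121 + 69
121 = 1*69 + 52
69 = 1*52 + 17
52 = 3*17 + 1
17 = 17*1 + 0
gcd(121, 311) = 1, so the inverse exists.
Back-substitute for 1:
1 = 1*52 − 3*17
  = −3*69 + 4*52
  = 4*121 − 7*69
  = −7*311 + 18*121
So 121⁻¹ ≡ 18 (mod 311).

18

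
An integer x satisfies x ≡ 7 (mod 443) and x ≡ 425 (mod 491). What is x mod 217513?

168347

443⁻¹ mod 491: 443×358 ≡ 1 (mod 491), so 443⁻¹ ≡ 358.
x = 7 + 443×((425 − 7)×358 mod 491) = 7 + 443×380 = 168347.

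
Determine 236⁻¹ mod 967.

168

Run the extended Euclidean algorithm:
967 = 4·236 + 23
236 = 10·23 + 6
23 = 3·6 + 5
6 = 1·5 + 1
5 = 5·1 + 0
gcd(236, 967) = 1, so the inverse exists.
Back-substitute for 1:
1 = 1·6 − 1·5
  = −1·23 + 4·6
  = 4·236 − 41·23
  = −41·967 + 168·236
So 236⁻¹ ≡ 168 (mod 967).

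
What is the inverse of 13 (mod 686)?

475

Run the extended Euclidean algorithm:
686 = 52×13 + 10
13 = 1×10 + 3
10 = 3×3 + 1
3 = 3×1 + 0
gcd(13, 686) = 1, so the inverse exists.
Back-substitute for 1:
1 = 1×10 − 3×3
  = −3×13 + 4×10
  = 4×686 − 211×13
So 13⁻¹ ≡ −211 ≡ 475 (mod 686).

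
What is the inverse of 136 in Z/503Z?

270

Apply the Euclidean algorithm and back-substitute:
503 = 3*136 + 95
136 = 1*95 + 41
95 = 2*41 + 13
41 = 3*13 + 2
13 = 6*2 + 1
2 = 2*1 + 0
gcd(136, 503) = 1, so the inverse exists.
Bézout: 1 = 63*503 − 233*136.
So 136⁻¹ ≡ −233 ≡ 270 (mod 503).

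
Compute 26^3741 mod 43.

Using repeated squaring:
3741 in binary is 111010011101, i.e. 3741 = 2048 + 1024 + 512 + 128 + 16 + 8 + 4 + 1.
26^1 ≡ 26 (mod 43)
26^2 ≡ 26^2 = 676 ≡ 31 (mod 43)
26^4 ≡ 31^2 = 961 ≡ 15 (mod 43)
26^8 ≡ 15^2 = 225 ≡ 10 (mod 43)
26^16 ≡ 10^2 = 100 ≡ 14 (mod 43)
26^32 ≡ 14^2 = 196 ≡ 24 (mod 43)
26^64 ≡ 24^2 = 576 ≡ 17 (mod 43)
26^128 ≡ 17^2 = 289 ≡ 31 (mod 43)
26^256 ≡ 31^2 = 961 ≡ 15 (mod 43)
26^512 ≡ 15^2 = 225 ≡ 10 (mod 43)
26^1024 ≡ 10^2 = 100 ≡ 14 (mod 43)
26^2048 ≡ 14^2 = 196 ≡ 24 (mod 43)
26^3741 = 26^2048 * 26^1024 * 26^512 * 26^128 * 26^16 * 26^8 * 26^4 * 26^1 ≡ 24 * 14 * 10 * 31 * 14 * 10 * 15 * 26 (mod 43).
Accumulate the product:
24 * 14 = 336 ≡ 35
35 * 10 = 350 ≡ 6
6 * 31 = 186 ≡ 14
14 * 14 = 196 ≡ 24
24 * 10 = 240 ≡ 25
25 * 15 = 375 ≡ 31
31 * 26 = 806 ≡ 32

32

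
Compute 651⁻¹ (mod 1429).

Run the extended Euclidean algorithm:
1429 = 2×651 + 127
651 = 5×127 + 16
127 = 7×16 + 15
16 = 1×15 + 1
15 = 15×1 + 0
gcd(651, 1429) = 1, so the inverse exists.
Bézout: 1 = −41×1429 + 90×651.
So 651⁻¹ ≡ 90 (mod 1429).

90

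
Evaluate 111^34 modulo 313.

39

Compute successive squares:
111^1 ≡ 111 (mod 313)
111^2 ≡ 111^2 = 12321 ≡ 114 (mod 313)
111^4 ≡ 114^2 = 12996 ≡ 163 (mod 313)
111^8 ≡ 163^2 = 26569 ≡ 277 (mod 313)
111^16 ≡ 277^2 = 76729 ≡ 44 (mod 313)
111^32 ≡ 44^2 = 1936 ≡ 58 (mod 313)
111^34 = 111^32 × 111^2 ≡ 58 × 114 (mod 313).
58 × 114 = 6612 ≡ 39 (mod 313).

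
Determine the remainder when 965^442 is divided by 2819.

81

442 in binary is 110111010, i.e. 442 = 256 + 128 + 32 + 16 + 8 + 2.
965^1 ≡ 965 (mod 2819)
965^2 ≡ 965^2 = 931225 ≡ 955 (mod 2819)
965^4 ≡ 955^2 = 912025 ≡ 1488 (mod 2819)
965^8 ≡ 1488^2 = 2214144 ≡ 1229 (mod 2819)
965^16 ≡ 1229^2 = 1510441 ≡ 2276 (mod 2819)
965^32 ≡ 2276^2 = 5180176 ≡ 1673 (mod 2819)
965^64 ≡ 1673^2 = 2798929 ≡ 2481 (mod 2819)
965^128 ≡ 2481^2 = 6155361 ≡ 1484 (mod 2819)
965^256 ≡ 1484^2 = 2202256 ≡ 617 (mod 2819)
965^442 = 965^256 · 965^128 · 965^32 · 965^16 · 965^8 · 965^2 ≡ 617 · 1484 · 1673 · 2276 · 1229 · 955 (mod 2819).
Accumulate the product:
617 · 1484 = 915628 ≡ 2272
2272 · 1673 = 3801056 ≡ 1044
1044 · 2276 = 2376144 ≡ 2546
2546 · 1229 = 3129034 ≡ 2763
2763 · 955 = 2638665 ≡ 81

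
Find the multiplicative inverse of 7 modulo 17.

5

Run the extended Euclidean algorithm:
17 = 2*7 + 3
7 = 2*3 + 1
3 = 3*1 + 0
gcd(7, 17) = 1, so the inverse exists.
Back-substitute for 1:
1 = 1*7 − 2*3
  = −2*17 + 5*7
So 7⁻¹ ≡ 5 (mod 17).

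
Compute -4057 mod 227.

-4057 = -18×227 + 29, so -4057 ≡ 29 (mod 227).

29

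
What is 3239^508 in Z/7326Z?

3239^1 ≡ 3239 (mod 7326)
3239^2 ≡ 3239^2 = 10491121 ≡ 289 (mod 7326)
3239^4 ≡ 289^2 = 83521 ≡ 2935 (mod 7326)
3239^8 ≡ 2935^2 = 8614225 ≡ 6175 (mod 7326)
3239^16 ≡ 6175^2 = 38130625 ≡ 6121 (mod 7326)
3239^32 ≡ 6121^2 = 37466641 ≡ 1477 (mod 7326)
3239^64 ≡ 1477^2 = 2181529 ≡ 5707 (mod 7326)
3239^128 ≡ 5707^2 = 32569849 ≡ 5779 (mod 7326)
3239^256 ≡ 5779^2 = 33396841 ≡ 4933 (mod 7326)
3239^508 = 3239^256 * 3239^128 * 3239^64 * 3239^32 * 3239^16 * 3239^8 * 3239^4 ≡ 4933 * 5779 * 5707 * 1477 * 6121 * 6175 * 2935 (mod 7326).
Accumulate the product:
4933 * 5779 = 28507807 ≡ 2341
2341 * 5707 = 13360087 ≡ 4789
4789 * 1477 = 7073353 ≡ 3763
3763 * 6121 = 23033323 ≡ 379
379 * 6175 = 2340325 ≡ 3331
3331 * 2935 = 9776485 ≡ 3601

3601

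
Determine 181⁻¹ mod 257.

71

Run the extended Euclidean algorithm:
257 = 1×181 + 76
181 = 2×76 + 29
76 = 2×29 + 18
29 = 1×18 + 11
18 = 1×11 + 7
11 = 1×7 + 4
7 = 1×4 + 3
4 = 1×3 + 1
3 = 3×1 + 0
gcd(181, 257) = 1, so the inverse exists.
Back-substitute for 1:
1 = 1×4 − 1×3
  = −1×7 + 2×4
  = 2×11 − 3×7
  = −3×18 + 5×11
  = 5×29 − 8×18
  = −8×76 + 21×29
  = 21×181 − 50×76
  = −50×257 + 71×181
So 181⁻¹ ≡ 71 (mod 257).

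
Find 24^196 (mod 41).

196 in binary is 11000100, i.e. 196 = 128 + 64 + 4.
24^1 ≡ 24 (mod 41)
24^2 ≡ 24^2 = 576 ≡ 2 (mod 41)
24^4 ≡ 2^2 = 4 (mod 41)
24^8 ≡ 4^2 = 16 (mod 41)
24^16 ≡ 16^2 = 256 ≡ 10 (mod 41)
24^32 ≡ 10^2 = 100 ≡ 18 (mod 41)
24^64 ≡ 18^2 = 324 ≡ 37 (mod 41)
24^128 ≡ 37^2 = 1369 ≡ 16 (mod 41)
24^196 = 24^128 · 24^64 · 24^4 ≡ 16 · 37 · 4 (mod 41).
Accumulate the product:
16 · 37 = 592 ≡ 18
18 · 4 = 72 ≡ 31

31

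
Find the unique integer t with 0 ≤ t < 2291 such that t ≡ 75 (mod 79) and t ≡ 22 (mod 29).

79⁻¹ mod 29: 79·18 ≡ 1 (mod 29), so 79⁻¹ ≡ 18.
t = 75 + 79·((22 − 75)·18 mod 29) = 75 + 79·3 = 312.

312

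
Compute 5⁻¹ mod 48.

48 = 9·5 + 3
5 = 1·3 + 2
3 = 1·2 + 1
2 = 2·1 + 0
gcd(5, 48) = 1, so the inverse exists.
Back-substitute for 1:
1 = 1·3 − 1·2
  = −1·5 + 2·3
  = 2·48 − 19·5
So 5⁻¹ ≡ −19 ≡ 29 (mod 48).

29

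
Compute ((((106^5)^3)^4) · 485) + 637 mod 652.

(106)^5 ≡ 112 (mod 652)
(112)^3 ≡ 520 (mod 652)
(520)^4 ≡ 452 (mod 652)
452 · 485 = 219220 ≡ 148 (mod 652)
148 + 637 = 785 ≡ 133 (mod 652)

133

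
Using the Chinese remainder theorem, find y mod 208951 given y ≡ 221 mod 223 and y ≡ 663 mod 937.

223⁻¹ mod 937: 223*458 ≡ 1 (mod 937), so 223⁻¹ ≡ 458.
y = 221 + 223*((663 − 221)*458 mod 937) = 221 + 223*44 = 10033.
Check: 10033 mod 223 = 221, 10033 mod 937 = 663. ✓

10033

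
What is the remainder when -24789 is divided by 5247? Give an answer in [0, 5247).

-24789 = -5*5247 + 1446, so -24789 ≡ 1446 (mod 5247).

1446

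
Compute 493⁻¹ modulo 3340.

3340 = 6*493 + 382
493 = 1*382 + 111
382 = 3*111 + 49
111 = 2*49 + 13
49 = 3*13 + 10
13 = 1*10 + 3
10 = 3*3 + 1
3 = 3*1 + 0
gcd(493, 3340) = 1, so the inverse exists.
Back-substitute for 1:
1 = 1*10 − 3*3
  = −3*13 + 4*10
  = 4*49 − 15*13
  = −15*111 + 34*49
  = 34*382 − 117*111
  = −117*493 + 151*382
  = 151*3340 − 1023*493
So 493⁻¹ ≡ −1023 ≡ 2317 (mod 3340).

2317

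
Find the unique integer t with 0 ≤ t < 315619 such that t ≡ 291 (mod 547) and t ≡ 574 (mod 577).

547⁻¹ mod 577: 547×250 ≡ 1 (mod 577), so 547⁻¹ ≡ 250.
t = 291 + 547×((574 − 291)×250 mod 577) = 291 + 547×356 = 195023.

195023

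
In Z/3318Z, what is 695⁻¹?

Run the extended Euclidean algorithm:
3318 = 4*695 + 538
695 = 1*538 + 157
538 = 3*157 + 67
157 = 2*67 + 23
67 = 2*23 + 21
23 = 1*21 + 2
21 = 10*2 + 1
2 = 2*1 + 0
gcd(695, 3318) = 1, so the inverse exists.
Back-substitute for 1:
1 = 1*21 − 10*2
  = −10*23 + 11*21
  = 11*67 − 32*23
  = −32*157 + 75*67
  = 75*538 − 257*157
  = −257*695 + 332*538
  = 332*3318 − 1585*695
So 695⁻¹ ≡ −1585 ≡ 1733 (mod 3318).

1733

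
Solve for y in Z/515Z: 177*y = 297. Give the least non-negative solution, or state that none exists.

gcd(177, 515) = 1, so a unique solution mod 515 exists.
177⁻¹ ≡ 483 (mod 515).
y ≡ 483*297 ≡ 281 (mod 515).

281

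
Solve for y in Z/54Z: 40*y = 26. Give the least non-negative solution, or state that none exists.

gcd(40, 54) = 2, and 2 | 26, so solutions exist.
Divide through by 2: 20*y ≡ 13 mod 27.
20⁻¹ ≡ 23 (mod 27).
y ≡ 23*13 ≡ 2 (mod 27).
The smallest non-negative solution is y = 2.

2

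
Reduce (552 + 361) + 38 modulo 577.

374

552 + 361 = 913 ≡ 336 (mod 577)
336 + 38 = 374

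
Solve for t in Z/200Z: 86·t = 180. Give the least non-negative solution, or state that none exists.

30

gcd(86, 200) = 2, and 2 | 180, so solutions exist.
Divide through by 2: 43·t = 90 (mod 100).
43⁻¹ ≡ 7 (mod 100).
t ≡ 7·90 ≡ 30 (mod 100).
The smallest non-negative solution is t = 30.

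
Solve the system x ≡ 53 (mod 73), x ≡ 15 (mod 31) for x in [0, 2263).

418

73⁻¹ mod 31: 73*17 ≡ 1 (mod 31), so 73⁻¹ ≡ 17.
x = 53 + 73*((15 − 53)*17 mod 31) = 53 + 73*5 = 418.
Check: 418 mod 73 = 53, 418 mod 31 = 15. ✓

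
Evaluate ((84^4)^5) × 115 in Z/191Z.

(84)^4 ≡ 121 (mod 191)
(121)^5 ≡ 107 (mod 191)
107 × 115 = 12305 ≡ 81 (mod 191)

81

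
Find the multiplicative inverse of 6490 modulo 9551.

5061

Apply the Euclidean algorithm and back-substitute:
9551 = 1×6490 + 3061
6490 = 2×3061 + 368
3061 = 8×368 + 117
368 = 3×117 + 17
117 = 6×17 + 15
17 = 1×15 + 2
15 = 7×2 + 1
2 = 2×1 + 0
gcd(6490, 9551) = 1, so the inverse exists.
Bézout: 1 = 3051×9551 − 4490×6490.
So 6490⁻¹ ≡ −4490 ≡ 5061 (mod 9551).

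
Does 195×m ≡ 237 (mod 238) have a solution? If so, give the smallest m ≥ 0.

gcd(195, 238) = 1, so a unique solution mod 238 exists.
195⁻¹ ≡ 83 (mod 238).
m ≡ 83×237 ≡ 155 (mod 238).

155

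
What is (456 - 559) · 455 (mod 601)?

13

456 - 559 = -103 ≡ 498 (mod 601)
498 · 455 = 226590 ≡ 13 (mod 601)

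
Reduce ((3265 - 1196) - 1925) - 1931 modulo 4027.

2240

3265 - 1196 = 2069
2069 - 1925 = 144
144 - 1931 = -1787 ≡ 2240 (mod 4027)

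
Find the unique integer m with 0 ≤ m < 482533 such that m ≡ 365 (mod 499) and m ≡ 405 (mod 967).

437489

499⁻¹ mod 967: 499*312 ≡ 1 (mod 967), so 499⁻¹ ≡ 312.
m = 365 + 499*((405 − 365)*312 mod 967) = 365 + 499*876 = 437489.
Check: 437489 mod 499 = 365, 437489 mod 967 = 405. ✓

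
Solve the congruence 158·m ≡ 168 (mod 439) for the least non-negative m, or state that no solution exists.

190

gcd(158, 439) = 1, so a unique solution mod 439 exists.
158⁻¹ ≡ 414 (mod 439).
m ≡ 414·168 ≡ 190 (mod 439).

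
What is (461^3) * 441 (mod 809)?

334

(461)^3 ≡ 663 (mod 809)
663 * 441 = 292383 ≡ 334 (mod 809)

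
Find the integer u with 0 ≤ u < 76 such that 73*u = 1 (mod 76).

By the extended Euclidean algorithm:
76 = 1·73 + 3
73 = 24·3 + 1
3 = 3·1 + 0
gcd(73, 76) = 1, so the inverse exists.
Back-substitute for 1:
1 = 1·73 − 24·3
  = −24·76 + 25·73
So 73⁻¹ ≡ 25 (mod 76).

25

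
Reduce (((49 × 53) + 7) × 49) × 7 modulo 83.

9

49 × 53 = 2597 ≡ 24 (mod 83)
24 + 7 = 31
31 × 49 = 1519 ≡ 25 (mod 83)
25 × 7 = 175 ≡ 9 (mod 83)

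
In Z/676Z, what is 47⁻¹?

187

Run the extended Euclidean algorithm:
676 = 14×47 + 18
47 = 2×18 + 11
18 = 1×11 + 7
11 = 1×7 + 4
7 = 1×4 + 3
4 = 1×3 + 1
3 = 3×1 + 0
gcd(47, 676) = 1, so the inverse exists.
Bézout: 1 = −13×676 + 187×47.
So 47⁻¹ ≡ 187 (mod 676).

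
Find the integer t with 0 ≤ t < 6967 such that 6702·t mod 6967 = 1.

6967 = 1×6702 + 265
6702 = 25×265 + 77
265 = 3×77 + 34
77 = 2×34 + 9
34 = 3×9 + 7
9 = 1×7 + 2
7 = 3×2 + 1
2 = 2×1 + 0
gcd(6702, 6967) = 1, so the inverse exists.
Bézout: 1 = 2959×6967 − 3076×6702.
So 6702⁻¹ ≡ −3076 ≡ 3891 (mod 6967).

3891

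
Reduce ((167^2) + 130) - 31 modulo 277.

(167)^2 ≡ 189 (mod 277)
189 + 130 = 319 ≡ 42 (mod 277)
42 - 31 = 11

11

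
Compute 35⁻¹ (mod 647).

By the extended Euclidean algorithm:
647 = 18*35 + 17
35 = 2*17 + 1
17 = 17*1 + 0
gcd(35, 647) = 1, so the inverse exists.
Back-substitute for 1:
1 = 1*35 − 2*17
  = −2*647 + 37*35
So 35⁻¹ ≡ 37 (mod 647).

37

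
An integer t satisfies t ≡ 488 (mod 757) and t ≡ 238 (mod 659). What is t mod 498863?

757⁻¹ mod 659: 757×464 ≡ 1 (mod 659), so 757⁻¹ ≡ 464.
t = 488 + 757×((238 − 488)×464 mod 659) = 488 + 757×643 = 487239.

487239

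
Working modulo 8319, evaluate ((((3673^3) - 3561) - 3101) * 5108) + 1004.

(3673)^3 ≡ 484 (mod 8319)
484 - 3561 = -3077 ≡ 5242 (mod 8319)
5242 - 3101 = 2141
2141 * 5108 = 10936228 ≡ 5062 (mod 8319)
5062 + 1004 = 6066

6066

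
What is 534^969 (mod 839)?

123

534^1 ≡ 534 (mod 839)
534^2 ≡ 534^2 = 285156 ≡ 735 (mod 839)
534^4 ≡ 735^2 = 540225 ≡ 748 (mod 839)
534^8 ≡ 748^2 = 559504 ≡ 730 (mod 839)
534^16 ≡ 730^2 = 532900 ≡ 135 (mod 839)
534^32 ≡ 135^2 = 18225 ≡ 606 (mod 839)
534^64 ≡ 606^2 = 367236 ≡ 593 (mod 839)
534^128 ≡ 593^2 = 351649 ≡ 108 (mod 839)
534^256 ≡ 108^2 = 11664 ≡ 757 (mod 839)
534^512 ≡ 757^2 = 573049 ≡ 12 (mod 839)
534^969 = 534^512 × 534^256 × 534^128 × 534^64 × 534^8 × 534^1 ≡ 12 × 757 × 108 × 593 × 730 × 534 (mod 839).
Accumulate the product:
12 × 757 = 9084 ≡ 694
694 × 108 = 74952 ≡ 281
281 × 593 = 166633 ≡ 511
511 × 730 = 373030 ≡ 514
514 × 534 = 274476 ≡ 123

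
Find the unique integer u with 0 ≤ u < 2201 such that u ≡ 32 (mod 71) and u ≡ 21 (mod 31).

71⁻¹ mod 31: 71·7 ≡ 1 (mod 31), so 71⁻¹ ≡ 7.
u = 32 + 71·((21 − 32)·7 mod 31) = 32 + 71·16 = 1168.

1168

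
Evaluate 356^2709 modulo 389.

356^1 ≡ 356 (mod 389)
356^2 ≡ 356^2 = 126736 ≡ 311 (mod 389)
356^4 ≡ 311^2 = 96721 ≡ 249 (mod 389)
356^8 ≡ 249^2 = 62001 ≡ 150 (mod 389)
356^16 ≡ 150^2 = 22500 ≡ 327 (mod 389)
356^32 ≡ 327^2 = 106929 ≡ 343 (mod 389)
356^64 ≡ 343^2 = 117649 ≡ 171 (mod 389)
356^128 ≡ 171^2 = 29241 ≡ 66 (mod 389)
356^256 ≡ 66^2 = 4356 ≡ 77 (mod 389)
356^512 ≡ 77^2 = 5929 ≡ 94 (mod 389)
356^1024 ≡ 94^2 = 8836 ≡ 278 (mod 389)
356^2048 ≡ 278^2 = 77284 ≡ 262 (mod 389)
356^2709 = 356^2048 * 356^512 * 356^128 * 356^16 * 356^4 * 356^1 ≡ 262 * 94 * 66 * 327 * 249 * 356 (mod 389).
Accumulate the product:
262 * 94 = 24628 ≡ 121
121 * 66 = 7986 ≡ 206
206 * 327 = 67362 ≡ 65
65 * 249 = 16185 ≡ 236
236 * 356 = 84016 ≡ 381

381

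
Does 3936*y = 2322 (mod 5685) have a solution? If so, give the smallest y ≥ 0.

587

gcd(3936, 5685) = 3, and 3 | 2322, so solutions exist.
Divide through by 3: 1312*y = 774 (mod 1895).
1312⁻¹ ≡ 13 (mod 1895).
y ≡ 13*774 ≡ 587 (mod 1895).
The smallest non-negative solution is y = 587.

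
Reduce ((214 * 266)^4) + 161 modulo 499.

214 * 266 = 56924 ≡ 38 (mod 499)
(38)^4 ≡ 314 (mod 499)
314 + 161 = 475

475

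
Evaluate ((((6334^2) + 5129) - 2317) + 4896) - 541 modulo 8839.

6502

(6334)^2 ≡ 8174 (mod 8839)
8174 + 5129 = 13303 ≡ 4464 (mod 8839)
4464 - 2317 = 2147
2147 + 4896 = 7043
7043 - 541 = 6502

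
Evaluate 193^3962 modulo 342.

Using repeated squaring:
3962 in binary is 111101111010, i.e. 3962 = 2048 + 1024 + 512 + 256 + 64 + 32 + 16 + 8 + 2.
193^1 ≡ 193 (mod 342)
193^2 ≡ 193^2 = 37249 ≡ 313 (mod 342)
193^4 ≡ 313^2 = 97969 ≡ 157 (mod 342)
193^8 ≡ 157^2 = 24649 ≡ 25 (mod 342)
193^16 ≡ 25^2 = 625 ≡ 283 (mod 342)
193^32 ≡ 283^2 = 80089 ≡ 61 (mod 342)
193^64 ≡ 61^2 = 3721 ≡ 301 (mod 342)
193^128 ≡ 301^2 = 90601 ≡ 313 (mod 342)
193^256 ≡ 313^2 = 97969 ≡ 157 (mod 342)
193^512 ≡ 157^2 = 24649 ≡ 25 (mod 342)
193^1024 ≡ 25^2 = 625 ≡ 283 (mod 342)
193^2048 ≡ 283^2 = 80089 ≡ 61 (mod 342)
193^3962 = 193^2048 × 193^1024 × 193^512 × 193^256 × 193^64 × 193^32 × 193^16 × 193^8 × 193^2 ≡ 61 × 283 × 25 × 157 × 301 × 61 × 283 × 25 × 313 (mod 342).
Accumulate the product:
61 × 283 = 17263 ≡ 163
163 × 25 = 4075 ≡ 313
313 × 157 = 49141 ≡ 235
235 × 301 = 70735 ≡ 283
283 × 61 = 17263 ≡ 163
163 × 283 = 46129 ≡ 301
301 × 25 = 7525 ≡ 1
1 × 313 = 313

313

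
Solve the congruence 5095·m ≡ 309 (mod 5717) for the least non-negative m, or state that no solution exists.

744

gcd(5095, 5717) = 1, so a unique solution mod 5717 exists.
5095⁻¹ ≡ 1057 (mod 5717).
m ≡ 1057·309 ≡ 744 (mod 5717).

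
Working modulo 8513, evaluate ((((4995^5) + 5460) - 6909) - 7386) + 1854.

(4995)^5 ≡ 8365 (mod 8513)
8365 + 5460 = 13825 ≡ 5312 (mod 8513)
5312 - 6909 = -1597 ≡ 6916 (mod 8513)
6916 - 7386 = -470 ≡ 8043 (mod 8513)
8043 + 1854 = 9897 ≡ 1384 (mod 8513)

1384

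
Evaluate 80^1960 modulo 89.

8

80^1 ≡ 80 (mod 89)
80^2 ≡ 80^2 = 6400 ≡ 81 (mod 89)
80^4 ≡ 81^2 = 6561 ≡ 64 (mod 89)
80^8 ≡ 64^2 = 4096 ≡ 2 (mod 89)
80^16 ≡ 2^2 = 4 (mod 89)
80^32 ≡ 4^2 = 16 (mod 89)
80^64 ≡ 16^2 = 256 ≡ 78 (mod 89)
80^128 ≡ 78^2 = 6084 ≡ 32 (mod 89)
80^256 ≡ 32^2 = 1024 ≡ 45 (mod 89)
80^512 ≡ 45^2 = 2025 ≡ 67 (mod 89)
80^1024 ≡ 67^2 = 4489 ≡ 39 (mod 89)
80^1960 = 80^1024 × 80^512 × 80^256 × 80^128 × 80^32 × 80^8 ≡ 39 × 67 × 45 × 32 × 16 × 2 (mod 89).
Accumulate the product:
39 × 67 = 2613 ≡ 32
32 × 45 = 1440 ≡ 16
16 × 32 = 512 ≡ 67
67 × 16 = 1072 ≡ 4
4 × 2 = 8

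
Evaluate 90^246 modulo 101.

90^1 ≡ 90 (mod 101)
90^2 ≡ 90^2 = 8100 ≡ 20 (mod 101)
90^4 ≡ 20^2 = 400 ≡ 97 (mod 101)
90^8 ≡ 97^2 = 9409 ≡ 16 (mod 101)
90^16 ≡ 16^2 = 256 ≡ 54 (mod 101)
90^32 ≡ 54^2 = 2916 ≡ 88 (mod 101)
90^64 ≡ 88^2 = 7744 ≡ 68 (mod 101)
90^128 ≡ 68^2 = 4624 ≡ 79 (mod 101)
90^246 = 90^128 · 90^64 · 90^32 · 90^16 · 90^4 · 90^2 ≡ 79 · 68 · 88 · 54 · 97 · 20 (mod 101).
Accumulate the product:
79 · 68 = 5372 ≡ 19
19 · 88 = 1672 ≡ 56
56 · 54 = 3024 ≡ 95
95 · 97 = 9215 ≡ 24
24 · 20 = 480 ≡ 76

76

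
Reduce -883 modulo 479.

-883 = -2*479 + 75, so -883 ≡ 75 (mod 479).

75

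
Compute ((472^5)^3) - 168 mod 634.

74

(472)^5 ≡ 614 (mod 634)
(614)^3 ≡ 242 (mod 634)
242 - 168 = 74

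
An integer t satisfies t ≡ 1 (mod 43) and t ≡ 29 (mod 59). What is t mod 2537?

560

43⁻¹ mod 59: 43×11 ≡ 1 (mod 59), so 43⁻¹ ≡ 11.
t = 1 + 43×((29 − 1)×11 mod 59) = 1 + 43×13 = 560.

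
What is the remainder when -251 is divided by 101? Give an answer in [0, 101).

52

-251 = -3*101 + 52, so -251 ≡ 52 (mod 101).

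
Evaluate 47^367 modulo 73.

367 in binary is 101101111, i.e. 367 = 256 + 64 + 32 + 8 + 4 + 2 + 1.
47^1 ≡ 47 (mod 73)
47^2 ≡ 47^2 = 2209 ≡ 19 (mod 73)
47^4 ≡ 19^2 = 361 ≡ 69 (mod 73)
47^8 ≡ 69^2 = 4761 ≡ 16 (mod 73)
47^16 ≡ 16^2 = 256 ≡ 37 (mod 73)
47^32 ≡ 37^2 = 1369 ≡ 55 (mod 73)
47^64 ≡ 55^2 = 3025 ≡ 32 (mod 73)
47^128 ≡ 32^2 = 1024 ≡ 2 (mod 73)
47^256 ≡ 2^2 = 4 (mod 73)
47^367 = 47^256 · 47^64 · 47^32 · 47^8 · 47^4 · 47^2 · 47^1 ≡ 4 · 32 · 55 · 16 · 69 · 19 · 47 (mod 73).
Accumulate the product:
4 · 32 = 128 ≡ 55
55 · 55 = 3025 ≡ 32
32 · 16 = 512 ≡ 1
1 · 69 = 69
69 · 19 = 1311 ≡ 70
70 · 47 = 3290 ≡ 5

5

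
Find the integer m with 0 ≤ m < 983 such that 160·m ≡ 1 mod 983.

Run the extended Euclidean algorithm:
983 = 6×160 + 23
160 = 6×23 + 22
23 = 1×22 + 1
22 = 22×1 + 0
gcd(160, 983) = 1, so the inverse exists.
Bézout: 1 = 7×983 − 43×160.
So 160⁻¹ ≡ −43 ≡ 940 (mod 983).

940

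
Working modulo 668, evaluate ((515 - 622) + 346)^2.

341

515 - 622 = -107 ≡ 561 (mod 668)
561 + 346 = 907 ≡ 239 (mod 668)
(239)^2 ≡ 341 (mod 668)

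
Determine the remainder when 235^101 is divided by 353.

Compute successive squares:
235^1 ≡ 235 (mod 353)
235^2 ≡ 235^2 = 55225 ≡ 157 (mod 353)
235^4 ≡ 157^2 = 24649 ≡ 292 (mod 353)
235^8 ≡ 292^2 = 85264 ≡ 191 (mod 353)
235^16 ≡ 191^2 = 36481 ≡ 122 (mod 353)
235^32 ≡ 122^2 = 14884 ≡ 58 (mod 353)
235^64 ≡ 58^2 = 3364 ≡ 187 (mod 353)
235^101 = 235^64 · 235^32 · 235^4 · 235^1 ≡ 187 · 58 · 292 · 235 (mod 353).
Accumulate the product:
187 · 58 = 10846 ≡ 256
256 · 292 = 74752 ≡ 269
269 · 235 = 63215 ≡ 28

28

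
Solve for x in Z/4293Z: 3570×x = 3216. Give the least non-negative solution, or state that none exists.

239

gcd(3570, 4293) = 3, and 3 | 3216, so solutions exist.
Divide through by 3: 1190×x ≡ 1072 mod 1431.
1190⁻¹ ≡ 95 (mod 1431).
x ≡ 95×1072 ≡ 239 (mod 1431).
The smallest non-negative solution is x = 239.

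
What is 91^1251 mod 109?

By square-and-multiply:
1251 in binary is 10011100011, i.e. 1251 = 1024 + 128 + 64 + 32 + 2 + 1.
91^1 ≡ 91 (mod 109)
91^2 ≡ 91^2 = 8281 ≡ 106 (mod 109)
91^4 ≡ 106^2 = 11236 ≡ 9 (mod 109)
91^8 ≡ 9^2 = 81 (mod 109)
91^16 ≡ 81^2 = 6561 ≡ 21 (mod 109)
91^32 ≡ 21^2 = 441 ≡ 5 (mod 109)
91^64 ≡ 5^2 = 25 (mod 109)
91^128 ≡ 25^2 = 625 ≡ 80 (mod 109)
91^256 ≡ 80^2 = 6400 ≡ 78 (mod 109)
91^512 ≡ 78^2 = 6084 ≡ 89 (mod 109)
91^1024 ≡ 89^2 = 7921 ≡ 73 (mod 109)
91^1251 = 91^1024 × 91^128 × 91^64 × 91^32 × 91^2 × 91^1 ≡ 73 × 80 × 25 × 5 × 106 × 91 (mod 109).
Accumulate the product:
73 × 80 = 5840 ≡ 63
63 × 25 = 1575 ≡ 49
49 × 5 = 245 ≡ 27
27 × 106 = 2862 ≡ 28
28 × 91 = 2548 ≡ 41

41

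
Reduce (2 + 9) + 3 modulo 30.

14

2 + 9 = 11
11 + 3 = 14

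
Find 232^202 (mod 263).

206

202 in binary is 11001010, i.e. 202 = 128 + 64 + 8 + 2.
232^1 ≡ 232 (mod 263)
232^2 ≡ 232^2 = 53824 ≡ 172 (mod 263)
232^4 ≡ 172^2 = 29584 ≡ 128 (mod 263)
232^8 ≡ 128^2 = 16384 ≡ 78 (mod 263)
232^16 ≡ 78^2 = 6084 ≡ 35 (mod 263)
232^32 ≡ 35^2 = 1225 ≡ 173 (mod 263)
232^64 ≡ 173^2 = 29929 ≡ 210 (mod 263)
232^128 ≡ 210^2 = 44100 ≡ 179 (mod 263)
232^202 = 232^128 · 232^64 · 232^8 · 232^2 ≡ 179 · 210 · 78 · 172 (mod 263).
Accumulate the product:
179 · 210 = 37590 ≡ 244
244 · 78 = 19032 ≡ 96
96 · 172 = 16512 ≡ 206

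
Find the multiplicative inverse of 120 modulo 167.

Run the extended Euclidean algorithm:
167 = 1×120 + 47
120 = 2×47 + 26
47 = 1×26 + 21
26 = 1×21 + 5
21 = 4×5 + 1
5 = 5×1 + 0
gcd(120, 167) = 1, so the inverse exists.
Bézout: 1 = 23×167 − 32×120.
So 120⁻¹ ≡ −32 ≡ 135 (mod 167).

135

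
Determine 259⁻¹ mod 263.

197

By the extended Euclidean algorithm:
263 = 1*259 + 4
259 = 64*4 + 3
4 = 1*3 + 1
3 = 3*1 + 0
gcd(259, 263) = 1, so the inverse exists.
Bézout: 1 = 65*263 − 66*259.
So 259⁻¹ ≡ −66 ≡ 197 (mod 263).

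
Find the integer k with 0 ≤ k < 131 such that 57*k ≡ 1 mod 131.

131 = 2·57 + 17
57 = 3·17 + 6
17 = 2·6 + 5
6 = 1·5 + 1
5 = 5·1 + 0
gcd(57, 131) = 1, so the inverse exists.
Back-substitute for 1:
1 = 1·6 − 1·5
  = −1·17 + 3·6
  = 3·57 − 10·17
  = −10·131 + 23·57
So 57⁻¹ ≡ 23 (mod 131).

23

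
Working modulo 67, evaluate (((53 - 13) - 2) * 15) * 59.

53 - 13 = 40
40 - 2 = 38
38 * 15 = 570 ≡ 34 (mod 67)
34 * 59 = 2006 ≡ 63 (mod 67)

63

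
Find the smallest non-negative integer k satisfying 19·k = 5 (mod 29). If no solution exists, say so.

14

gcd(19, 29) = 1, so a unique solution mod 29 exists.
19⁻¹ ≡ 26 (mod 29).
k ≡ 26·5 ≡ 14 (mod 29).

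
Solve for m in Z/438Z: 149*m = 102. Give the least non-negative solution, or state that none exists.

gcd(149, 438) = 1, so a unique solution mod 438 exists.
149⁻¹ ≡ 341 (mod 438).
m ≡ 341*102 ≡ 180 (mod 438).

180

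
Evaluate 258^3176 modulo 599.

326

3176 in binary is 110001101000, i.e. 3176 = 2048 + 1024 + 64 + 32 + 8.
258^1 ≡ 258 (mod 599)
258^2 ≡ 258^2 = 66564 ≡ 75 (mod 599)
258^4 ≡ 75^2 = 5625 ≡ 234 (mod 599)
258^8 ≡ 234^2 = 54756 ≡ 247 (mod 599)
258^16 ≡ 247^2 = 61009 ≡ 510 (mod 599)
258^32 ≡ 510^2 = 260100 ≡ 134 (mod 599)
258^64 ≡ 134^2 = 17956 ≡ 585 (mod 599)
258^128 ≡ 585^2 = 342225 ≡ 196 (mod 599)
258^256 ≡ 196^2 = 38416 ≡ 80 (mod 599)
258^512 ≡ 80^2 = 6400 ≡ 410 (mod 599)
258^1024 ≡ 410^2 = 168100 ≡ 380 (mod 599)
258^2048 ≡ 380^2 = 144400 ≡ 41 (mod 599)
258^3176 = 258^2048 · 258^1024 · 258^64 · 258^32 · 258^8 ≡ 41 · 380 · 585 · 134 · 247 (mod 599).
Accumulate the product:
41 · 380 = 15580 ≡ 6
6 · 585 = 3510 ≡ 515
515 · 134 = 69010 ≡ 125
125 · 247 = 30875 ≡ 326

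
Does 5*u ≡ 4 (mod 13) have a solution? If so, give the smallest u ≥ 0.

gcd(5, 13) = 1, so a unique solution mod 13 exists.
5⁻¹ ≡ 8 (mod 13).
u ≡ 8*4 ≡ 6 (mod 13).

6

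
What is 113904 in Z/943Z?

113904 = 120·943 + 744, so 113904 ≡ 744 (mod 943).

744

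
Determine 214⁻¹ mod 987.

226

By the extended Euclidean algorithm:
987 = 4·214 + 131
214 = 1·131 + 83
131 = 1·83 + 48
83 = 1·48 + 35
48 = 1·35 + 13
35 = 2·13 + 9
13 = 1·9 + 4
9 = 2·4 + 1
4 = 4·1 + 0
gcd(214, 987) = 1, so the inverse exists.
Back-substitute for 1:
1 = 1·9 − 2·4
  = −2·13 + 3·9
  = 3·35 − 8·13
  = −8·48 + 11·35
  = 11·83 − 19·48
  = −19·131 + 30·83
  = 30·214 − 49·131
  = −49·987 + 226·214
So 214⁻¹ ≡ 226 (mod 987).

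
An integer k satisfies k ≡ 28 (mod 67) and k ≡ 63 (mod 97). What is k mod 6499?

1033

67⁻¹ mod 97: 67*42 ≡ 1 (mod 97), so 67⁻¹ ≡ 42.
k = 28 + 67*((63 − 28)*42 mod 97) = 28 + 67*15 = 1033.
Check: 1033 mod 67 = 28, 1033 mod 97 = 63. ✓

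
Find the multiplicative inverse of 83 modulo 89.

89 = 1×83 + 6
83 = 13×6 + 5
6 = 1×5 + 1
5 = 5×1 + 0
gcd(83, 89) = 1, so the inverse exists.
Bézout: 1 = 14×89 − 15×83.
So 83⁻¹ ≡ −15 ≡ 74 (mod 89).

74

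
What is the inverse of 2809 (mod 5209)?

Run the extended Euclidean algorithm:
5209 = 1*2809 + 2400
2809 = 1*2400 + 409
2400 = 5*409 + 355
409 = 1*355 + 54
355 = 6*54 + 31
54 = 1*31 + 23
31 = 1*23 + 8
23 = 2*8 + 7
8 = 1*7 + 1
7 = 7*1 + 0
gcd(2809, 5209) = 1, so the inverse exists.
Back-substitute for 1:
1 = 1*8 − 1*7
  = −1*23 + 3*8
  = 3*31 − 4*23
  = −4*54 + 7*31
  = 7*355 − 46*54
  = −46*409 + 53*355
  = 53*2400 − 311*409
  = −311*2809 + 364*2400
  = 364*5209 − 675*2809
So 2809⁻¹ ≡ −675 ≡ 4534 (mod 5209).

4534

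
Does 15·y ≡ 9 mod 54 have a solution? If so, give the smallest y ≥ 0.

15

gcd(15, 54) = 3, and 3 | 9, so solutions exist.
Divide through by 3: 5·y = 3 (mod 18).
5⁻¹ ≡ 11 (mod 18).
y ≡ 11·3 ≡ 15 (mod 18).
The smallest non-negative solution is y = 15.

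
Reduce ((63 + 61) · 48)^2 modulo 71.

2

63 + 61 = 124 ≡ 53 (mod 71)
53 · 48 = 2544 ≡ 59 (mod 71)
(59)^2 ≡ 2 (mod 71)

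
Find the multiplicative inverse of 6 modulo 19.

16

19 = 3×6 + 1
6 = 6×1 + 0
gcd(6, 19) = 1, so the inverse exists.
Back-substitute for 1:
1 = 1×19 − 3×6
So 6⁻¹ ≡ −3 ≡ 16 (mod 19).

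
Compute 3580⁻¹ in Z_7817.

By the extended Euclidean algorithm:
7817 = 2·3580 + 657
3580 = 5·657 + 295
657 = 2·295 + 67
295 = 4·67 + 27
67 = 2·27 + 13
27 = 2·13 + 1
13 = 13·1 + 0
gcd(3580, 7817) = 1, so the inverse exists.
Back-substitute for 1:
1 = 1·27 − 2·13
  = −2·67 + 5·27
  = 5·295 − 22·67
  = −22·657 + 49·295
  = 49·3580 − 267·657
  = −267·7817 + 583·3580
So 3580⁻¹ ≡ 583 (mod 7817).

583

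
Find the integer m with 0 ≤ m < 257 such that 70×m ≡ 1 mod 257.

246

Apply the Euclidean algorithm and back-substitute:
257 = 3×70 + 47
70 = 1×47 + 23
47 = 2×23 + 1
23 = 23×1 + 0
gcd(70, 257) = 1, so the inverse exists.
Back-substitute for 1:
1 = 1×47 − 2×23
  = −2×70 + 3×47
  = 3×257 − 11×70
So 70⁻¹ ≡ −11 ≡ 246 (mod 257).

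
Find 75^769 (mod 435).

75

By square-and-multiply:
769 in binary is 1100000001, i.e. 769 = 512 + 256 + 1.
75^1 ≡ 75 (mod 435)
75^2 ≡ 75^2 = 5625 ≡ 405 (mod 435)
75^4 ≡ 405^2 = 164025 ≡ 30 (mod 435)
75^8 ≡ 30^2 = 900 ≡ 30 (mod 435)
75^16 ≡ 30^2 = 900 ≡ 30 (mod 435)
75^32 ≡ 30^2 = 900 ≡ 30 (mod 435)
75^64 ≡ 30^2 = 900 ≡ 30 (mod 435)
75^128 ≡ 30^2 = 900 ≡ 30 (mod 435)
75^256 ≡ 30^2 = 900 ≡ 30 (mod 435)
75^512 ≡ 30^2 = 900 ≡ 30 (mod 435)
75^769 = 75^512 · 75^256 · 75^1 ≡ 30 · 30 · 75 (mod 435).
Accumulate the product:
30 · 30 = 900 ≡ 30
30 · 75 = 2250 ≡ 75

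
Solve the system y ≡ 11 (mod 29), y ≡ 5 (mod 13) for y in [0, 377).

330

29⁻¹ mod 13: 29×9 ≡ 1 (mod 13), so 29⁻¹ ≡ 9.
y = 11 + 29×((5 − 11)×9 mod 13) = 11 + 29×11 = 330.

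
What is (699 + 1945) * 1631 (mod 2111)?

1702

699 + 1945 = 2644 ≡ 533 (mod 2111)
533 * 1631 = 869323 ≡ 1702 (mod 2111)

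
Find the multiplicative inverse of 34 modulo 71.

23

By the extended Euclidean algorithm:
71 = 2*34 + 3
34 = 11*3 + 1
3 = 3*1 + 0
gcd(34, 71) = 1, so the inverse exists.
Back-substitute for 1:
1 = 1*34 − 11*3
  = −11*71 + 23*34
So 34⁻¹ ≡ 23 (mod 71).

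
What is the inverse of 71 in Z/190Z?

190 = 2×71 + 48
71 = 1×48 + 23
48 = 2×23 + 2
23 = 11×2 + 1
2 = 2×1 + 0
gcd(71, 190) = 1, so the inverse exists.
Back-substitute for 1:
1 = 1×23 − 11×2
  = −11×48 + 23×23
  = 23×71 − 34×48
  = −34×190 + 91×71
So 71⁻¹ ≡ 91 (mod 190).

91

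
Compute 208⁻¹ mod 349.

349 = 1·208 + 141
208 = 1·141 + 67
141 = 2·67 + 7
67 = 9·7 + 4
7 = 1·4 + 3
4 = 1·3 + 1
3 = 3·1 + 0
gcd(208, 349) = 1, so the inverse exists.
Back-substitute for 1:
1 = 1·4 − 1·3
  = −1·7 + 2·4
  = 2·67 − 19·7
  = −19·141 + 40·67
  = 40·208 − 59·141
  = −59·349 + 99·208
So 208⁻¹ ≡ 99 (mod 349).

99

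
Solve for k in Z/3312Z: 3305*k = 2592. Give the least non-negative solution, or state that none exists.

576

gcd(3305, 3312) = 1, so a unique solution mod 3312 exists.
3305⁻¹ ≡ 473 (mod 3312).
k ≡ 473*2592 ≡ 576 (mod 3312).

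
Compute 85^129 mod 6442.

Using repeated squaring:
129 in binary is 10000001, i.e. 129 = 128 + 1.
85^1 ≡ 85 (mod 6442)
85^2 ≡ 85^2 = 7225 ≡ 783 (mod 6442)
85^4 ≡ 783^2 = 613089 ≡ 1099 (mod 6442)
85^8 ≡ 1099^2 = 1207801 ≡ 3147 (mod 6442)
85^16 ≡ 3147^2 = 9903609 ≡ 2255 (mod 6442)
85^32 ≡ 2255^2 = 5085025 ≡ 2287 (mod 6442)
85^64 ≡ 2287^2 = 5230369 ≡ 5907 (mod 6442)
85^128 ≡ 5907^2 = 34892649 ≡ 2777 (mod 6442)
85^129 = 85^128 · 85^1 ≡ 2777 · 85 (mod 6442).
2777 · 85 = 236045 ≡ 4133 (mod 6442).

4133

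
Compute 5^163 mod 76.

163 in binary is 10100011, i.e. 163 = 128 + 32 + 2 + 1.
5^1 ≡ 5 (mod 76)
5^2 ≡ 5^2 = 25 (mod 76)
5^4 ≡ 25^2 = 625 ≡ 17 (mod 76)
5^8 ≡ 17^2 = 289 ≡ 61 (mod 76)
5^16 ≡ 61^2 = 3721 ≡ 73 (mod 76)
5^32 ≡ 73^2 = 5329 ≡ 9 (mod 76)
5^64 ≡ 9^2 = 81 ≡ 5 (mod 76)
5^128 ≡ 5^2 = 25 (mod 76)
5^163 = 5^128 × 5^32 × 5^2 × 5^1 ≡ 25 × 9 × 25 × 5 (mod 76).
Accumulate the product:
25 × 9 = 225 ≡ 73
73 × 25 = 1825 ≡ 1
1 × 5 = 5

5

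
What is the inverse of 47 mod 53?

44

Run the extended Euclidean algorithm:
53 = 1×47 + 6
47 = 7×6 + 5
6 = 1×5 + 1
5 = 5×1 + 0
gcd(47, 53) = 1, so the inverse exists.
Bézout: 1 = 8×53 − 9×47.
So 47⁻¹ ≡ −9 ≡ 44 (mod 53).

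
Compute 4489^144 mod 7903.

Compute successive squares:
144 in binary is 10010000, i.e. 144 = 128 + 16.
4489^1 ≡ 4489 (mod 7903)
4489^2 ≡ 4489^2 = 20151121 ≡ 6374 (mod 7903)
4489^4 ≡ 6374^2 = 40627876 ≡ 6456 (mod 7903)
4489^8 ≡ 6456^2 = 41679936 ≡ 7417 (mod 7903)
4489^16 ≡ 7417^2 = 55011889 ≡ 7009 (mod 7903)
4489^32 ≡ 7009^2 = 49126081 ≡ 1033 (mod 7903)
4489^64 ≡ 1033^2 = 1067089 ≡ 184 (mod 7903)
4489^128 ≡ 184^2 = 33856 ≡ 2244 (mod 7903)
4489^144 = 4489^128 · 4489^16 ≡ 2244 · 7009 (mod 7903).
2244 · 7009 = 15728196 ≡ 1226 (mod 7903).

1226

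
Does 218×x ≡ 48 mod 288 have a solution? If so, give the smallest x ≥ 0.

24

gcd(218, 288) = 2, and 2 | 48, so solutions exist.
Divide through by 2: 109×x ≡ 24 (mod 144).
109⁻¹ ≡ 37 (mod 144).
x ≡ 37×24 ≡ 24 (mod 144).
The smallest non-negative solution is x = 24.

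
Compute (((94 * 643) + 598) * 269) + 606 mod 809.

94 * 643 = 60442 ≡ 576 (mod 809)
576 + 598 = 1174 ≡ 365 (mod 809)
365 * 269 = 98185 ≡ 296 (mod 809)
296 + 606 = 902 ≡ 93 (mod 809)

93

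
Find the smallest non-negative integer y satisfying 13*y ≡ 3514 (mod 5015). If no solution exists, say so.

gcd(13, 5015) = 1, so a unique solution mod 5015 exists.
13⁻¹ ≡ 3472 (mod 5015).
y ≡ 3472*3514 ≡ 4128 (mod 5015).

4128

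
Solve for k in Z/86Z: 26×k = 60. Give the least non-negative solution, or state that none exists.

42

gcd(26, 86) = 2, and 2 | 60, so solutions exist.
Divide through by 2: 13×k mod 43 = 30.
13⁻¹ ≡ 10 (mod 43).
k ≡ 10×30 ≡ 42 (mod 43).
The smallest non-negative solution is k = 42.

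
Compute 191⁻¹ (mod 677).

Apply the Euclidean algorithm and back-substitute:
677 = 3×191 + 104
191 = 1×104 + 87
104 = 1×87 + 17
87 = 5×17 + 2
17 = 8×2 + 1
2 = 2×1 + 0
gcd(191, 677) = 1, so the inverse exists.
Back-substitute for 1:
1 = 1×17 − 8×2
  = −8×87 + 41×17
  = 41×104 − 49×87
  = −49×191 + 90×104
  = 90×677 − 319×191
So 191⁻¹ ≡ −319 ≡ 358 (mod 677).

358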